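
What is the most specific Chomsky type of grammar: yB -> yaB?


LHS has context (more than one symbol) and |LHS| ≤ |RHS|
Classification: Type 1 (Context-Sensitive)


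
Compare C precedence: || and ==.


'==' is equality (level 6); '||' is logical OR (level 1)
Higher level binds tighter
'==' has higher precedence than '||'


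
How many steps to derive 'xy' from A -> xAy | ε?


Derivation: A => xAy => xy
Steps: 2


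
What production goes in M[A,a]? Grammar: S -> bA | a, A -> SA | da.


For [A, a]: 'a' ∈ FIRST(SA)
Entry: A -> SA


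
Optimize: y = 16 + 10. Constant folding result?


16 + 10 = 26 at compile time
Optimized: y = 26


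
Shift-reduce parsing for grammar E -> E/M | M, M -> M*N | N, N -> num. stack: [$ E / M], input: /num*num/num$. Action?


handle 'E/M' on top; lookahead ∈ FOLLOW(E) = {/, $}
Action: reduce (E -> E/M)


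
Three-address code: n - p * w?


Break into single-operator statements:
t1 = p * w
t2 = n - t1


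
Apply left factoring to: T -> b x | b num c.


Common prefix: 'b'
Factored: T -> b T', T' -> x | num c


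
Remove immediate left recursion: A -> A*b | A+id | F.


Left-recursive alternatives: A*b, A+id; non-recursive: F
Introduce A': A -> FA', A' -> *bA' | +idA' | ε


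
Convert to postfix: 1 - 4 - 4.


Left to right (same or higher precedence on left)
Postfix: 1 4 - 4 -


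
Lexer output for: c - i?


Scan left to right, longest-match per lexeme
Tokens: ID(c), OP(-), ID(i)


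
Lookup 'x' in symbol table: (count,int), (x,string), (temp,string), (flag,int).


Lookup 'x' → type string


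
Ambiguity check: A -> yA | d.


right-linear, alternatives start with distinct terminals 'y' vs 'd': unique leftmost derivation
Unambiguous


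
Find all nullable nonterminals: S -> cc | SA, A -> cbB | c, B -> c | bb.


A nonterminal is nullable iff some alternative derives ε (directly, or every symbol in it is nullable)
Nullable: {}


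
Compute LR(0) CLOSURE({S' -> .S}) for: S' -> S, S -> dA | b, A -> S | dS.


Start: S' -> .S
For each item with dot before a nonterminal B, add B -> .γ for every B-production
Closure: [S' -> .S, S -> .dA, S -> .b]


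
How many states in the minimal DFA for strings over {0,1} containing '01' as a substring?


KMP-style automaton: 2 progress states + 1 absorbing accept = 3
Minimal DFA: 3 states


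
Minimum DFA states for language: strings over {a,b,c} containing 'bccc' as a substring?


KMP-style automaton: 4 progress states + 1 absorbing accept = 5
Minimal DFA: 5 states


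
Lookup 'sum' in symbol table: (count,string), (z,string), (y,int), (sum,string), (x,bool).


Lookup 'sum' → type string


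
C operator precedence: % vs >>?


'%' is multiplicative (level 10); '>>' is shift (level 8)
Higher level binds tighter
'%' has higher precedence than '>>'


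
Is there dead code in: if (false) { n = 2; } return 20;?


condition is constant false, so the whole block is unreachable
Dead: 'if (false) { n = 2; }'


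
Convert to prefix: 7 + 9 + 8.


left-to-right (same/higher precedence on left): tree is (+ (+ 7 9) 8)
Prefix: + + 7 9 8


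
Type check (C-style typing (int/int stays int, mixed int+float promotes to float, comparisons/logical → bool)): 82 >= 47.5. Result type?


Operand types: int >= float
Rule: comparison yields bool
Result type: bool


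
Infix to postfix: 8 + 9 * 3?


* has higher precedence, evaluate 9*3 first
Postfix: 8 9 3 * +


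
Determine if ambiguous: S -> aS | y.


right-linear, alternatives start with distinct terminals 'a' vs 'y': unique leftmost derivation
Unambiguous


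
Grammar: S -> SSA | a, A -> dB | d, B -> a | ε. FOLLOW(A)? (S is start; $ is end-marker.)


$ ∈ FOLLOW(S). For each A -> αBβ: add FIRST(β)\{ε} to FOLLOW(B); if β nullable, add FOLLOW(A).
FOLLOW(A) = {$, a, d}


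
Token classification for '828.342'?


Pattern: digits with a decimal point
Type: FLOAT_LITERAL


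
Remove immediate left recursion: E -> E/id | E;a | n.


Left-recursive alternatives: E/id, E;a; non-recursive: n
Introduce E': E -> nE', E' -> /idE' | ;aE' | ε


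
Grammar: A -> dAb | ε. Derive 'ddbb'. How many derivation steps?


Derivation: A => dAb => ddAbb => ddbb
Steps: 3


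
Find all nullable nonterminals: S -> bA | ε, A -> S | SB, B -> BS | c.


A nonterminal is nullable iff some alternative derives ε (directly, or every symbol in it is nullable)
Nullable: {A, S}


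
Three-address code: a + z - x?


Break into single-operator statements:
t1 = a + z
t2 = t1 - x


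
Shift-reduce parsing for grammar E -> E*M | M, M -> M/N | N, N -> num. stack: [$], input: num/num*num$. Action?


no handle on stack; shift 'num'
Action: shift


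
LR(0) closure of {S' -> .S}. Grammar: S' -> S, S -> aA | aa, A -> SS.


Start: S' -> .S
For each item with dot before a nonterminal B, add B -> .γ for every B-production
Closure: [S' -> .S, S -> .aA, S -> .aa]


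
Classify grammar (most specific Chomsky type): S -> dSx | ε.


Single nonterminal LHS, but d^n x^n is not regular
Classification: Type 2 (Context-Free)


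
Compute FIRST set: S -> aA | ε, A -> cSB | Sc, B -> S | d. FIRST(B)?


Per alternative of B: FIRST(S) = {a, ε}; FIRST(d) = {d}
FIRST(B) = {a, d, ε}


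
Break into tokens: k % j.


Scan left to right, longest-match per lexeme
Tokens: ID(k), OP(%), ID(j)


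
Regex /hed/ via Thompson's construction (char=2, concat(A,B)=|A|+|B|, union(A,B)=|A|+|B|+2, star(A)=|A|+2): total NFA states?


Syntax tree has 3 char leaf(s), 0 union(s), 0 star(s)
chars contribute 3×2 = 6; each union adds +2; each star adds +2
Total: 6 + 0 + 0 = 6 states


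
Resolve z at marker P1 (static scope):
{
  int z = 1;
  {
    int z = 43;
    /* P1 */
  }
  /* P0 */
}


z declared in the same block as P1
z = 43


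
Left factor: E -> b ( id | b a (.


Common prefix: 'b'
Factored: E -> b E', E' -> ( id | a (


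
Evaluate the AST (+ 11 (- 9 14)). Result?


Evaluate inner: (- 9 14) = -5
Evaluate root: (+ 11 -5) = 6
Result: 6


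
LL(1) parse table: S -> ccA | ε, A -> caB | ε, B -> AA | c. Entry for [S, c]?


For [S, c]: 'c' ∈ FIRST(ccA)
Entry: S -> ccA


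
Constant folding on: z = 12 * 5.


12 * 5 = 60 at compile time
Optimized: z = 60


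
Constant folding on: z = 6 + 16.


6 + 16 = 22 at compile time
Optimized: z = 22


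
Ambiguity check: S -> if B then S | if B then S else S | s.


dangling else: 'if B then if B then s else s' parses two ways
Ambiguous


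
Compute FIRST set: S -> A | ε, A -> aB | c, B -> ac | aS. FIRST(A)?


Per alternative of A: FIRST(aB) = {a}; FIRST(c) = {c}
FIRST(A) = {a, c}


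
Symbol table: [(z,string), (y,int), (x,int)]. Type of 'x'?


Lookup 'x' → type int


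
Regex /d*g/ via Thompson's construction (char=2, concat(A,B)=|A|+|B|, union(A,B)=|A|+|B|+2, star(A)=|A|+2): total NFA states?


Syntax tree has 2 char leaf(s), 0 union(s), 1 star(s)
chars contribute 2×2 = 4; each union adds +2; each star adds +2
Total: 4 + 0 + 2 = 6 states


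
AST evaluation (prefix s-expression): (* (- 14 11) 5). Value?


Evaluate inner: (- 14 11) = 3
Evaluate root: (* 3 5) = 15
Result: 15


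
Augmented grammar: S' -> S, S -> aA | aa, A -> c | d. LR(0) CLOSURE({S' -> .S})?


Start: S' -> .S
For each item with dot before a nonterminal B, add B -> .γ for every B-production
Closure: [S' -> .S, S -> .aA, S -> .aa]


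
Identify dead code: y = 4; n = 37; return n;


y is assigned but never read
Dead: 'y = 4'


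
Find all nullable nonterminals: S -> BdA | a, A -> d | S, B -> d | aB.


A nonterminal is nullable iff some alternative derives ε (directly, or every symbol in it is nullable)
Nullable: {}


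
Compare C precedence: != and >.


'>' is relational (level 7); '!=' is equality (level 6)
Higher level binds tighter
'>' has higher precedence than '!='


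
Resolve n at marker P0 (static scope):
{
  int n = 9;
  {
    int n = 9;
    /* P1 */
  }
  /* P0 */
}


n declared in the same block as P0
n = 9


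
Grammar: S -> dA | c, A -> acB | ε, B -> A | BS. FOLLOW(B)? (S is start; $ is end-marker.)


$ ∈ FOLLOW(S). For each A -> αBβ: add FIRST(β)\{ε} to FOLLOW(B); if β nullable, add FOLLOW(A).
FOLLOW(B) = {$, c, d}


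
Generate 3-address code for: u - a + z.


Break into single-operator statements:
t1 = u - a
t2 = t1 + z


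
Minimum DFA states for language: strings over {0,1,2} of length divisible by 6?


Track length mod 6: states 0..5, accept at 0
Minimal DFA: 6 states


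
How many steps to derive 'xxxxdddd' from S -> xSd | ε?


Derivation: S => xSd => xxSdd => xxxSddd => xxxxSdddd => xxxxdddd
Steps: 5


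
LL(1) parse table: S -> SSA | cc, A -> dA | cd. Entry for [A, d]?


For [A, d]: 'd' ∈ FIRST(dA)
Entry: A -> dA


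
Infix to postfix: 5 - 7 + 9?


Left to right (same or higher precedence on left)
Postfix: 5 7 - 9 +


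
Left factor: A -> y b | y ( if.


Common prefix: 'y'
Factored: A -> y A', A' -> b | ( if


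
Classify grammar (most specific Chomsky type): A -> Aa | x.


Left-linear: every RHS is a terminal or one nonterminal followed by a terminal
Classification: Type 3 (Regular)


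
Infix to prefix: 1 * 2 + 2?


left-to-right (same/higher precedence on left): tree is (+ (* 1 2) 2)
Prefix: + * 1 2 2


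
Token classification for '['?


Pattern: delimiter/punctuation
Type: PUNCTUATION


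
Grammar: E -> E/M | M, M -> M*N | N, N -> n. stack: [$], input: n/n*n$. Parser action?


no handle on stack; shift 'n'
Action: shift


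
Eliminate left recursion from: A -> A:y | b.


Left-recursive alternatives: A:y; non-recursive: b
Introduce A': A -> bA', A' -> :yA' | ε


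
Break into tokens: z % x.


Scan left to right, longest-match per lexeme
Tokens: ID(z), OP(%), ID(x)


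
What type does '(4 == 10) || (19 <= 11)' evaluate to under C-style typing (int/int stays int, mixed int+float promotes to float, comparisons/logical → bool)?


Operand types: bool || bool
Rule: logical operators take bool operands and yield bool
Result type: bool


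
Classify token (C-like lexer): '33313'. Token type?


Pattern: digits only
Type: INTEGER_LITERAL


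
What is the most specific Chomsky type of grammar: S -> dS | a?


Right-linear: every RHS is a terminal or a terminal followed by one nonterminal
Classification: Type 3 (Regular)


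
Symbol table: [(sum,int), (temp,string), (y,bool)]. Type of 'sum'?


Lookup 'sum' → type int


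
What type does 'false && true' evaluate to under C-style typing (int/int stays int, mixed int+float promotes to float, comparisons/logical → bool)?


Operand types: bool && bool
Rule: logical operators take bool operands and yield bool
Result type: bool


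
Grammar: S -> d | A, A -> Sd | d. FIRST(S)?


Per alternative of S: FIRST(d) = {d}; FIRST(A) = {d}
FIRST(S) = {d}


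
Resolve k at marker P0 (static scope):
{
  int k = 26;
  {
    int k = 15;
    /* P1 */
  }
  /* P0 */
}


k declared in the same block as P0
k = 26


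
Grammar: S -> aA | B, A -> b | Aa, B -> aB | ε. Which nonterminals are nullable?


A nonterminal is nullable iff some alternative derives ε (directly, or every symbol in it is nullable)
Nullable: {B, S}


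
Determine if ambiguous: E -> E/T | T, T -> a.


precedence layered via separate nonterminal T: deterministic
Unambiguous


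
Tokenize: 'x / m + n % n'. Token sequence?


Scan left to right, longest-match per lexeme
Tokens: ID(x), OP(/), ID(m), OP(+), ID(n), OP(%), ID(n)


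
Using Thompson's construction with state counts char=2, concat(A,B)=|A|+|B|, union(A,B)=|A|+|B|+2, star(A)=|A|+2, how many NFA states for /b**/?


Syntax tree has 1 char leaf(s), 0 union(s), 2 star(s)
chars contribute 1×2 = 2; each union adds +2; each star adds +2
Total: 2 + 0 + 4 = 6 states


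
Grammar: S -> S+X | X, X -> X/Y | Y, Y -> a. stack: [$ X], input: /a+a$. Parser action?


shift '/' to continue X -> X/Y
Action: shift


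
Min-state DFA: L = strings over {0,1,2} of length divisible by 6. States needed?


Track length mod 6: states 0..5, accept at 0
Minimal DFA: 6 states


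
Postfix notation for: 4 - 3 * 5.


* has higher precedence, evaluate 3*5 first
Postfix: 4 3 5 * -


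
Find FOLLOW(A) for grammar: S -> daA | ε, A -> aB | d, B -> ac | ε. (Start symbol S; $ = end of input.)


$ ∈ FOLLOW(S). For each A -> αBβ: add FIRST(β)\{ε} to FOLLOW(B); if β nullable, add FOLLOW(A).
FOLLOW(A) = {$}


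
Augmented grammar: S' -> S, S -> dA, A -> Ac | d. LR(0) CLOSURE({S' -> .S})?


Start: S' -> .S
For each item with dot before a nonterminal B, add B -> .γ for every B-production
Closure: [S' -> .S, S -> .dA]


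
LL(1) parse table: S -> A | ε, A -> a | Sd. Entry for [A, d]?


For [A, d]: 'd' ∈ FIRST(Sd)
Entry: A -> Sd


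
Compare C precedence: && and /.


'/' is multiplicative (level 10); '&&' is logical AND (level 2)
Higher level binds tighter
'/' has higher precedence than '&&'


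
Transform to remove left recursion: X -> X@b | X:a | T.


Left-recursive alternatives: X@b, X:a; non-recursive: T
Introduce X': X -> TX', X' -> @bX' | :aX' | ε


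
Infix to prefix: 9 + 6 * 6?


'*' binds tighter: tree is (+ 9 (* 6 6))
Prefix: + 9 * 6 6


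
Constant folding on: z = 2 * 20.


2 * 20 = 40 at compile time
Optimized: z = 40


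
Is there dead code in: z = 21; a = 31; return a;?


z is assigned but never read
Dead: 'z = 21'


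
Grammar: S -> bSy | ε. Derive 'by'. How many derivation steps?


Derivation: S => bSy => by
Steps: 2


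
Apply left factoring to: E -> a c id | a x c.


Common prefix: 'a'
Factored: E -> a E', E' -> c id | x c


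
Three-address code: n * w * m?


Break into single-operator statements:
t1 = n * w
t2 = t1 * m


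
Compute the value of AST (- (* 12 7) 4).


Evaluate inner: (* 12 7) = 84
Evaluate root: (- 84 4) = 80
Result: 80


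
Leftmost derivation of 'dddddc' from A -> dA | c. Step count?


Derivation: A => dA => ddA => dddA => ddddA => dddddA => dddddc
Steps: 6


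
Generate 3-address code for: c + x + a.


Break into single-operator statements:
t1 = c + x
t2 = t1 + a


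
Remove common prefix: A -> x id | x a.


Common prefix: 'x'
Factored: A -> x A', A' -> id | a


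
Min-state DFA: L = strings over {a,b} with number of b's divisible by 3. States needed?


Track (count of b) mod 3: states 0..2, accept at 0
Minimal DFA: 3 states


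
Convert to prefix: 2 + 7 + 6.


left-to-right (same/higher precedence on left): tree is (+ (+ 2 7) 6)
Prefix: + + 2 7 6


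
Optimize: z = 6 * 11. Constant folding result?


6 * 11 = 66 at compile time
Optimized: z = 66


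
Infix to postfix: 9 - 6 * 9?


* has higher precedence, evaluate 6*9 first
Postfix: 9 6 9 * -


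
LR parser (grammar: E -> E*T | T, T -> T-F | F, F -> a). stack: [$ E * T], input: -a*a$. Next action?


'-' can extend T; shift to build T -> T-F
Action: shift


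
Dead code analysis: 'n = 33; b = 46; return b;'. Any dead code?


n is assigned but never read
Dead: 'n = 33'


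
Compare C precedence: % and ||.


'%' is multiplicative (level 10); '||' is logical OR (level 1)
Higher level binds tighter
'%' has higher precedence than '||'


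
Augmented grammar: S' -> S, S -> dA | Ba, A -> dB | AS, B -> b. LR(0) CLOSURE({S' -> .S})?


Start: S' -> .S
For each item with dot before a nonterminal B, add B -> .γ for every B-production
Closure: [S' -> .S, S -> .dA, S -> .Ba, B -> .b]


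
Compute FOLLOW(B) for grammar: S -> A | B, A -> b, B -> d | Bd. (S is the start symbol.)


$ ∈ FOLLOW(S). For each A -> αBβ: add FIRST(β)\{ε} to FOLLOW(B); if β nullable, add FOLLOW(A).
FOLLOW(B) = {$, d}


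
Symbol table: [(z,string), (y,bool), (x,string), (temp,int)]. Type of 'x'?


Lookup 'x' → type string


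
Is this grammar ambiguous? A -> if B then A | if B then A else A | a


dangling else: 'if B then if B then a else a' parses two ways
Ambiguous


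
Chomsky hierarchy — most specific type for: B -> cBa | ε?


Single nonterminal LHS, but c^n a^n is not regular
Classification: Type 2 (Context-Free)


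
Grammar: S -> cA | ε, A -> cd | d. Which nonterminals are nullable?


A nonterminal is nullable iff some alternative derives ε (directly, or every symbol in it is nullable)
Nullable: {S}


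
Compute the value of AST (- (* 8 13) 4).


Evaluate inner: (* 8 13) = 104
Evaluate root: (- 104 4) = 100
Result: 100


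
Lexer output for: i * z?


Scan left to right, longest-match per lexeme
Tokens: ID(i), OP(*), ID(z)


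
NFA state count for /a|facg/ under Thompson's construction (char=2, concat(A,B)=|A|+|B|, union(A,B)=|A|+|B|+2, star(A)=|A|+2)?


Syntax tree has 5 char leaf(s), 1 union(s), 0 star(s)
chars contribute 5×2 = 10; each union adds +2; each star adds +2
Total: 10 + 2 + 0 = 12 states


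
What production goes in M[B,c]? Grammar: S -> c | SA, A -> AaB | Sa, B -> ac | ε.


For [B, c]: ε is nullable and 'c' ∈ FOLLOW(B)
Entry: B -> ε


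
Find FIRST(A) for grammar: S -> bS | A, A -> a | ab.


Per alternative of A: FIRST(a) = {a}; FIRST(ab) = {a}
FIRST(A) = {a}


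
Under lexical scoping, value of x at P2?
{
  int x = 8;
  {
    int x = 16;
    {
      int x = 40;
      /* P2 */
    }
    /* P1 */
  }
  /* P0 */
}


x declared in the same block as P2
x = 40


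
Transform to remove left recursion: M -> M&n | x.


Left-recursive alternatives: M&n; non-recursive: x
Introduce M': M -> xM', M' -> &nM' | ε


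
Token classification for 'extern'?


Pattern: reserved word
Type: KEYWORD


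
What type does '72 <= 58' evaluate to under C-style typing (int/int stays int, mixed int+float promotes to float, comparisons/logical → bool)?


Operand types: int <= int
Rule: comparison yields bool
Result type: bool


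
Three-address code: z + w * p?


Break into single-operator statements:
t1 = w * p
t2 = z + t1


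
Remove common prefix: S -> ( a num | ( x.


Common prefix: '('
Factored: S -> ( S', S' -> a num | x


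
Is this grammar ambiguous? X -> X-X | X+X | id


'id-id+id' has two parse trees (no precedence encoded between - and +)
Ambiguous


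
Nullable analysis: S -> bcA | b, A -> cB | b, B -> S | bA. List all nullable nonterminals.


A nonterminal is nullable iff some alternative derives ε (directly, or every symbol in it is nullable)
Nullable: {}


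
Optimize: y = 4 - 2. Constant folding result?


4 - 2 = 2 at compile time
Optimized: y = 2


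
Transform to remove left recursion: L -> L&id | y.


Left-recursive alternatives: L&id; non-recursive: y
Introduce L': L -> yL', L' -> &idL' | ε


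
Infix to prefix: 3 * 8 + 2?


left-to-right (same/higher precedence on left): tree is (+ (* 3 8) 2)
Prefix: + * 3 8 2


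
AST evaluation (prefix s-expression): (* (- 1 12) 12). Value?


Evaluate inner: (- 1 12) = -11
Evaluate root: (* -11 12) = -132
Result: -132


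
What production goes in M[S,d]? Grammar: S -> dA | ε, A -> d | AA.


For [S, d]: 'd' ∈ FIRST(dA)
Entry: S -> dA


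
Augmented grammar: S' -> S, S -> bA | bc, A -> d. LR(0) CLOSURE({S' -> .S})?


Start: S' -> .S
For each item with dot before a nonterminal B, add B -> .γ for every B-production
Closure: [S' -> .S, S -> .bA, S -> .bc]


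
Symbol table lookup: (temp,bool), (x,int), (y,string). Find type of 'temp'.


Lookup 'temp' → type bool


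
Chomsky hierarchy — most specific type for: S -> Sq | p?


Left-linear: every RHS is a terminal or one nonterminal followed by a terminal
Classification: Type 3 (Regular)


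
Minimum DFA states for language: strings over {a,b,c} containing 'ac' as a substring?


KMP-style automaton: 2 progress states + 1 absorbing accept = 3
Minimal DFA: 3 states


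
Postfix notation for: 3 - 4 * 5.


* has higher precedence, evaluate 4*5 first
Postfix: 3 4 5 * -


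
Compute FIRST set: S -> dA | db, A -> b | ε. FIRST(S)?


Per alternative of S: FIRST(dA) = {d}; FIRST(db) = {d}
FIRST(S) = {d}


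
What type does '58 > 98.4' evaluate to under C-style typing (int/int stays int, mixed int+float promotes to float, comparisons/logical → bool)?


Operand types: int > float
Rule: comparison yields bool
Result type: bool


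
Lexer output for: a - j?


Scan left to right, longest-match per lexeme
Tokens: ID(a), OP(-), ID(j)


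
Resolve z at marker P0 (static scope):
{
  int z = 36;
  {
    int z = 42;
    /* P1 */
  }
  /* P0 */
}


z declared in the same block as P0
z = 36


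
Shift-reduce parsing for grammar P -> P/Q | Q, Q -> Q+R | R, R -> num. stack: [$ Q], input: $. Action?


lookahead ∉ {+} so Q won't extend; reduce P -> Q
Action: reduce (P -> Q)


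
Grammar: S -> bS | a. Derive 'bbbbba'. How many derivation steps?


Derivation: S => bS => bbS => bbbS => bbbbS => bbbbbS => bbbbba
Steps: 6


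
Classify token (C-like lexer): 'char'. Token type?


Pattern: reserved word
Type: KEYWORD


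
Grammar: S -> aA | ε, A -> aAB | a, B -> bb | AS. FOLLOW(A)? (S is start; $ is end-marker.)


$ ∈ FOLLOW(S). For each A -> αBβ: add FIRST(β)\{ε} to FOLLOW(B); if β nullable, add FOLLOW(A).
FOLLOW(A) = {$, a, b}


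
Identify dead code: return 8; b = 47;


statement follows a return and is unreachable
Dead: 'b = 47'


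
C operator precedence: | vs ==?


'==' is equality (level 6); '|' is bitwise OR (level 3)
Higher level binds tighter
'==' has higher precedence than '|'


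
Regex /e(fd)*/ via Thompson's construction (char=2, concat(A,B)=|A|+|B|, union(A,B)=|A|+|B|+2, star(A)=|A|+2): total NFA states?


Syntax tree has 3 char leaf(s), 0 union(s), 1 star(s)
chars contribute 3×2 = 6; each union adds +2; each star adds +2
Total: 6 + 0 + 2 = 8 states


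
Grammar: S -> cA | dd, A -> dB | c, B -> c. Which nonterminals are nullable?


A nonterminal is nullable iff some alternative derives ε (directly, or every symbol in it is nullable)
Nullable: {}


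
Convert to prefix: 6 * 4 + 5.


left-to-right (same/higher precedence on left): tree is (+ (* 6 4) 5)
Prefix: + * 6 4 5


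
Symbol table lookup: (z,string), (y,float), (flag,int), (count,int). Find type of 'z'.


Lookup 'z' → type string


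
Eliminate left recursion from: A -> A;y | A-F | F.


Left-recursive alternatives: A;y, A-F; non-recursive: F
Introduce A': A -> FA', A' -> ;yA' | -FA' | ε


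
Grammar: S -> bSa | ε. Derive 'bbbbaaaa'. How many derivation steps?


Derivation: S => bSa => bbSaa => bbbSaaa => bbbbSaaaa => bbbbaaaa
Steps: 5


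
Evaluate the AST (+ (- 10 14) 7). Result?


Evaluate inner: (- 10 14) = -4
Evaluate root: (+ -4 7) = 3
Result: 3


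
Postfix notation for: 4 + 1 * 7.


* has higher precedence, evaluate 1*7 first
Postfix: 4 1 7 * +


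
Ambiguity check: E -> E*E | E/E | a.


'a*a/a' has two parse trees (no precedence encoded between * and /)
Ambiguous


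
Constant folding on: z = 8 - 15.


8 - 15 = -7 at compile time
Optimized: z = -7


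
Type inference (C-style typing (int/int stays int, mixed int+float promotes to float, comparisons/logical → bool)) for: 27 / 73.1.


Operand types: int / float
Rule: mixed int/float promotes to float; int/int stays int
Result type: float


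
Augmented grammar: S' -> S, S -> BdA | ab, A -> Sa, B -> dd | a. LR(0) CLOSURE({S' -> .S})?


Start: S' -> .S
For each item with dot before a nonterminal B, add B -> .γ for every B-production
Closure: [S' -> .S, S -> .BdA, S -> .ab, B -> .dd, B -> .a]


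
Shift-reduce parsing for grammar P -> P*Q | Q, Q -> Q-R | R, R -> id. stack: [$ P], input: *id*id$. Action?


shift '*' to continue P -> P*Q
Action: shift


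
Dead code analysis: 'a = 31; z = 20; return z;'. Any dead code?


a is assigned but never read
Dead: 'a = 31'


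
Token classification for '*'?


Pattern: operator symbol
Type: OPERATOR


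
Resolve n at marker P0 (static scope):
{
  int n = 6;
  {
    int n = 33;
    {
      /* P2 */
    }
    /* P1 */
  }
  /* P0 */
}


n declared in the same block as P0
n = 6


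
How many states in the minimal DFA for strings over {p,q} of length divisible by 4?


Track length mod 4: states 0..3, accept at 0
Minimal DFA: 4 states


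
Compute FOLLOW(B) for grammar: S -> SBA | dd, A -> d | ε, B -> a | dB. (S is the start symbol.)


$ ∈ FOLLOW(S). For each A -> αBβ: add FIRST(β)\{ε} to FOLLOW(B); if β nullable, add FOLLOW(A).
FOLLOW(B) = {$, a, d}


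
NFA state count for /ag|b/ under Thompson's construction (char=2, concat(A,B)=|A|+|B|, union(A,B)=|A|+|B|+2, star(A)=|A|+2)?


Syntax tree has 3 char leaf(s), 1 union(s), 0 star(s)
chars contribute 3×2 = 6; each union adds +2; each star adds +2
Total: 6 + 2 + 0 = 8 states


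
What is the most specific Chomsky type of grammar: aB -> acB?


LHS has context (more than one symbol) and |LHS| ≤ |RHS|
Classification: Type 1 (Context-Sensitive)


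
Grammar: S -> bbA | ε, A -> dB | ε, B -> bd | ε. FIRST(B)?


Per alternative of B: FIRST(bd) = {b}; FIRST(ε) = {ε}
FIRST(B) = {b, ε}


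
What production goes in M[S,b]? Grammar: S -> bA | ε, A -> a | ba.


For [S, b]: 'b' ∈ FIRST(bA)
Entry: S -> bA


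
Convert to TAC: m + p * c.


Break into single-operator statements:
t1 = p * c
t2 = m + t1


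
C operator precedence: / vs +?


'/' is multiplicative (level 10); '+' is additive (level 9)
Higher level binds tighter
'/' has higher precedence than '+'


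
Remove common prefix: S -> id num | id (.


Common prefix: 'id'
Factored: S -> id S', S' -> num | (


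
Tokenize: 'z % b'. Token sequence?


Scan left to right, longest-match per lexeme
Tokens: ID(z), OP(%), ID(b)


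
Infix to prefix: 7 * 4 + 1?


left-to-right (same/higher precedence on left): tree is (+ (* 7 4) 1)
Prefix: + * 7 4 1


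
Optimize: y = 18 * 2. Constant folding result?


18 * 2 = 36 at compile time
Optimized: y = 36


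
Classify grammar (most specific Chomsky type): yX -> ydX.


LHS has context (more than one symbol) and |LHS| ≤ |RHS|
Classification: Type 1 (Context-Sensitive)


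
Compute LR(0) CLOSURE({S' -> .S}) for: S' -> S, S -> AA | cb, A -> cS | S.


Start: S' -> .S
For each item with dot before a nonterminal B, add B -> .γ for every B-production
Closure: [S' -> .S, S -> .AA, S -> .cb, A -> .cS, A -> .S]


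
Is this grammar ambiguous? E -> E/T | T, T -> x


precedence layered via separate nonterminal T: deterministic
Unambiguous


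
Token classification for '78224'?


Pattern: digits only
Type: INTEGER_LITERAL


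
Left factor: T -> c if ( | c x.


Common prefix: 'c'
Factored: T -> c T', T' -> if ( | x


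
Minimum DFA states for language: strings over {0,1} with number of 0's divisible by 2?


Track (count of 0) mod 2: states 0..1, accept at 0
Minimal DFA: 2 states


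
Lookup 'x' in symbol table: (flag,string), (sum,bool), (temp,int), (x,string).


Lookup 'x' → type string


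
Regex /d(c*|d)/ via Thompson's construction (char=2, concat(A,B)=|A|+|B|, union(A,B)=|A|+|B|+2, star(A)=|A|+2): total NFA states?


Syntax tree has 3 char leaf(s), 1 union(s), 1 star(s)
chars contribute 3×2 = 6; each union adds +2; each star adds +2
Total: 6 + 2 + 2 = 10 states


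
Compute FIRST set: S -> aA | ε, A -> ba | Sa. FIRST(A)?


Per alternative of A: FIRST(ba) = {b}; FIRST(Sa) = {a}
FIRST(A) = {a, b}


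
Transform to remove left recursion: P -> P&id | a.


Left-recursive alternatives: P&id; non-recursive: a
Introduce P': P -> aP', P' -> &idP' | ε


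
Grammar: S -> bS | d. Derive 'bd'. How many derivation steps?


Derivation: S => bS => bd
Steps: 2


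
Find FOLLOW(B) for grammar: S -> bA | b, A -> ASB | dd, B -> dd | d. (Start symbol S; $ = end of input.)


$ ∈ FOLLOW(S). For each A -> αBβ: add FIRST(β)\{ε} to FOLLOW(B); if β nullable, add FOLLOW(A).
FOLLOW(B) = {$, b, d}


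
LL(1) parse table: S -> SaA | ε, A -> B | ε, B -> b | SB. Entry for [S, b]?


For [S, b]: ε is nullable and 'b' ∈ FOLLOW(S)
Entry: S -> ε


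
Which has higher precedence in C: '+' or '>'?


'+' is additive (level 9); '>' is relational (level 7)
Higher level binds tighter
'+' has higher precedence than '>'


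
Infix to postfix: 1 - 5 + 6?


Left to right (same or higher precedence on left)
Postfix: 1 5 - 6 +


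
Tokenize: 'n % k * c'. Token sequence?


Scan left to right, longest-match per lexeme
Tokens: ID(n), OP(%), ID(k), OP(*), ID(c)


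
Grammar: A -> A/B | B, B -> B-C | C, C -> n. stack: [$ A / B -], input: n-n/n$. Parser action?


no handle; shift 'n'
Action: shift


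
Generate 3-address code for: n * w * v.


Break into single-operator statements:
t1 = n * w
t2 = t1 * v


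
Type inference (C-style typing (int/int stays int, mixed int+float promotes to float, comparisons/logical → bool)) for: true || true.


Operand types: bool || bool
Rule: logical operators take bool operands and yield bool
Result type: bool


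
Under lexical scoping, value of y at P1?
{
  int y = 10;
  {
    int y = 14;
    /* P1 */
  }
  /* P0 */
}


y declared in the same block as P1
y = 14


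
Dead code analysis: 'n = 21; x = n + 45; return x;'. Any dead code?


n is read by x's definition; x is returned
No dead code


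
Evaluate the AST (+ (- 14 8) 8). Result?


Evaluate inner: (- 14 8) = 6
Evaluate root: (+ 6 8) = 14
Result: 14


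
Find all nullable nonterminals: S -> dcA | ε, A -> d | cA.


A nonterminal is nullable iff some alternative derives ε (directly, or every symbol in it is nullable)
Nullable: {S}


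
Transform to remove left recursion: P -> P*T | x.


Left-recursive alternatives: P*T; non-recursive: x
Introduce P': P -> xP', P' -> *TP' | ε


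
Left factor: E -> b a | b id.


Common prefix: 'b'
Factored: E -> b E', E' -> a | id


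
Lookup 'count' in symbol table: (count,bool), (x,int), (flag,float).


Lookup 'count' → type bool


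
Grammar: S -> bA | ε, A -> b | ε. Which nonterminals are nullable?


A nonterminal is nullable iff some alternative derives ε (directly, or every symbol in it is nullable)
Nullable: {A, S}


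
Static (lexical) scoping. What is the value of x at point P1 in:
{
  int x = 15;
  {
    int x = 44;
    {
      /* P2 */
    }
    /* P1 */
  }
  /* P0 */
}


x declared in the same block as P1
x = 44


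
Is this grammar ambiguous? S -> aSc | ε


balanced a^n…c^n: each string has a unique parse
Unambiguous


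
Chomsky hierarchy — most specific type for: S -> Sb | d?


Left-linear: every RHS is a terminal or one nonterminal followed by a terminal
Classification: Type 3 (Regular)


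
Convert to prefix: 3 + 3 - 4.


left-to-right (same/higher precedence on left): tree is (- (+ 3 3) 4)
Prefix: - + 3 3 4


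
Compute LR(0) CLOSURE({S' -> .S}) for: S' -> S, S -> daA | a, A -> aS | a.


Start: S' -> .S
For each item with dot before a nonterminal B, add B -> .γ for every B-production
Closure: [S' -> .S, S -> .daA, S -> .a]


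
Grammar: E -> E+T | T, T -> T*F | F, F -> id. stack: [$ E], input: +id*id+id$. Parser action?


shift '+' to continue E -> E+T
Action: shift


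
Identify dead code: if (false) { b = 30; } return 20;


condition is constant false, so the whole block is unreachable
Dead: 'if (false) { b = 30; }'


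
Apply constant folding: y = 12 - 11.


12 - 11 = 1 at compile time
Optimized: y = 1


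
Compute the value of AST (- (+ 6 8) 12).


Evaluate inner: (+ 6 8) = 14
Evaluate root: (- 14 12) = 2
Result: 2


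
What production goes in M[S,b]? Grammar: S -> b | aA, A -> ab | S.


For [S, b]: 'b' ∈ FIRST(b)
Entry: S -> b


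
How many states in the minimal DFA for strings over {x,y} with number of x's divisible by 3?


Track (count of x) mod 3: states 0..2, accept at 0
Minimal DFA: 3 states


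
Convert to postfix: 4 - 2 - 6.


Left to right (same or higher precedence on left)
Postfix: 4 2 - 6 -


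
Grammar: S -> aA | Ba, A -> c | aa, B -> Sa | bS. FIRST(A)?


Per alternative of A: FIRST(c) = {c}; FIRST(aa) = {a}
FIRST(A) = {a, c}


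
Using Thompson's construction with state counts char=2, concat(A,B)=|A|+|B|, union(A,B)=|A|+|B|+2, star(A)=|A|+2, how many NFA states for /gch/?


Syntax tree has 3 char leaf(s), 0 union(s), 0 star(s)
chars contribute 3×2 = 6; each union adds +2; each star adds +2
Total: 6 + 0 + 0 = 6 states


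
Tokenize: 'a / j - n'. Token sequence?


Scan left to right, longest-match per lexeme
Tokens: ID(a), OP(/), ID(j), OP(-), ID(n)


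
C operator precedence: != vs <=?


'<=' is relational (level 7); '!=' is equality (level 6)
Higher level binds tighter
'<=' has higher precedence than '!='


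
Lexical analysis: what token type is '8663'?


Pattern: digits only
Type: INTEGER_LITERAL


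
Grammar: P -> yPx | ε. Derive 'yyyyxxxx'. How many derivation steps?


Derivation: P => yPx => yyPxx => yyyPxxx => yyyyPxxxx => yyyyxxxx
Steps: 5


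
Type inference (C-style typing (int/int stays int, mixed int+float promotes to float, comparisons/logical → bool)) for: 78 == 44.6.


Operand types: int == float
Rule: comparison yields bool
Result type: bool


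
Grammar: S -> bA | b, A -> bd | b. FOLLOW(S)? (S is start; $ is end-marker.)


$ ∈ FOLLOW(S). For each A -> αBβ: add FIRST(β)\{ε} to FOLLOW(B); if β nullable, add FOLLOW(A).
FOLLOW(S) = {$}


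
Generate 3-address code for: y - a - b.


Break into single-operator statements:
t1 = y - a
t2 = t1 - b


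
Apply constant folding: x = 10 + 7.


10 + 7 = 17 at compile time
Optimized: x = 17


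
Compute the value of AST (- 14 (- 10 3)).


Evaluate inner: (- 10 3) = 7
Evaluate root: (- 14 7) = 7
Result: 7


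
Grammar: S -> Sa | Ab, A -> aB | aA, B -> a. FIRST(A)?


Per alternative of A: FIRST(aB) = {a}; FIRST(aA) = {a}
FIRST(A) = {a}


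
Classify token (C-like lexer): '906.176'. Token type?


Pattern: digits with a decimal point
Type: FLOAT_LITERAL


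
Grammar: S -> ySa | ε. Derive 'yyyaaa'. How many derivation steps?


Derivation: S => ySa => yySaa => yyySaaa => yyyaaa
Steps: 4


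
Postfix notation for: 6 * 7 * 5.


Left to right (same or higher precedence on left)
Postfix: 6 7 * 5 *


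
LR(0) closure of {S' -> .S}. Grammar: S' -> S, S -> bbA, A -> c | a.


Start: S' -> .S
For each item with dot before a nonterminal B, add B -> .γ for every B-production
Closure: [S' -> .S, S -> .bbA]


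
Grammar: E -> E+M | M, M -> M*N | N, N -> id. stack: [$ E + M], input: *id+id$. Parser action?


'*' can extend M; shift to build M -> M*N
Action: shift


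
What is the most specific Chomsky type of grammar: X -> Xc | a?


Left-linear: every RHS is a terminal or one nonterminal followed by a terminal
Classification: Type 3 (Regular)


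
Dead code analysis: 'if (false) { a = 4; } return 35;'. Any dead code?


condition is constant false, so the whole block is unreachable
Dead: 'if (false) { a = 4; }'


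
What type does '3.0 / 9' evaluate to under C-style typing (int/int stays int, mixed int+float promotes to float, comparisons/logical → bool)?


Operand types: float / int
Rule: mixed int/float promotes to float; int/int stays int
Result type: float


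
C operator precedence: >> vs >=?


'>>' is shift (level 8); '>=' is relational (level 7)
Higher level binds tighter
'>>' has higher precedence than '>='


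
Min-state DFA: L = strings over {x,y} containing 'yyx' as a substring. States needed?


KMP-style automaton: 3 progress states + 1 absorbing accept = 4
Minimal DFA: 4 states


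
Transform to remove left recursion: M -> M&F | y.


Left-recursive alternatives: M&F; non-recursive: y
Introduce M': M -> yM', M' -> &FM' | ε


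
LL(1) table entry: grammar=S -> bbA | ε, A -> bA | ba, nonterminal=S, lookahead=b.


For [S, b]: 'b' ∈ FIRST(bbA)
Entry: S -> bbA


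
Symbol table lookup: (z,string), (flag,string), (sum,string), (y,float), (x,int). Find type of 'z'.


Lookup 'z' → type string


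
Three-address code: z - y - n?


Break into single-operator statements:
t1 = z - y
t2 = t1 - n


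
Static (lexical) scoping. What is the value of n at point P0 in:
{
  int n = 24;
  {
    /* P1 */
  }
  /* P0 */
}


n declared in the same block as P0
n = 24


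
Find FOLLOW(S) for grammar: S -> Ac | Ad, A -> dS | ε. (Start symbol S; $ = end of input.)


$ ∈ FOLLOW(S). For each A -> αBβ: add FIRST(β)\{ε} to FOLLOW(B); if β nullable, add FOLLOW(A).
FOLLOW(S) = {$, c, d}


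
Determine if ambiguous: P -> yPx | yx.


balanced y^n…x^n: each string has a unique parse
Unambiguous


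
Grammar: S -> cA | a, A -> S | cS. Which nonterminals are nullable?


A nonterminal is nullable iff some alternative derives ε (directly, or every symbol in it is nullable)
Nullable: {}


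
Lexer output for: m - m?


Scan left to right, longest-match per lexeme
Tokens: ID(m), OP(-), ID(m)


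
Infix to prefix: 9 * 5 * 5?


left-to-right (same/higher precedence on left): tree is (* (* 9 5) 5)
Prefix: * * 9 5 5


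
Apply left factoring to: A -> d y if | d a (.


Common prefix: 'd'
Factored: A -> d A', A' -> y if | a (


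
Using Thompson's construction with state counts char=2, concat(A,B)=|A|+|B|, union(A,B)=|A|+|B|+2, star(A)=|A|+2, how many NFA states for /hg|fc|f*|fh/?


Syntax tree has 7 char leaf(s), 3 union(s), 1 star(s)
chars contribute 7×2 = 14; each union adds +2; each star adds +2
Total: 14 + 6 + 2 = 22 states


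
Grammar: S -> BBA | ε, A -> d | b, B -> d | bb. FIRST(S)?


Per alternative of S: FIRST(BBA) = {b, d}; FIRST(ε) = {ε}
FIRST(S) = {b, d, ε}


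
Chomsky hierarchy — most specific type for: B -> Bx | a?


Left-linear: every RHS is a terminal or one nonterminal followed by a terminal
Classification: Type 3 (Regular)


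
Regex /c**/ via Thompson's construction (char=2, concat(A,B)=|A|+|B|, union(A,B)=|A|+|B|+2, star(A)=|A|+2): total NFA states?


Syntax tree has 1 char leaf(s), 0 union(s), 2 star(s)
chars contribute 1×2 = 2; each union adds +2; each star adds +2
Total: 2 + 0 + 4 = 6 states


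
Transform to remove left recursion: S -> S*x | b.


Left-recursive alternatives: S*x; non-recursive: b
Introduce S': S -> bS', S' -> *xS' | ε


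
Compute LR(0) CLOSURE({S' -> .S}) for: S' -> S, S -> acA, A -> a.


Start: S' -> .S
For each item with dot before a nonterminal B, add B -> .γ for every B-production
Closure: [S' -> .S, S -> .acA]


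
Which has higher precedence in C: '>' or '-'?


'-' is additive (level 9); '>' is relational (level 7)
Higher level binds tighter
'-' has higher precedence than '>'


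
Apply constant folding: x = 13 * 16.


13 * 16 = 208 at compile time
Optimized: x = 208


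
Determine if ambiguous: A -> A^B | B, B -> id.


precedence layered via separate nonterminal B: deterministic
Unambiguous


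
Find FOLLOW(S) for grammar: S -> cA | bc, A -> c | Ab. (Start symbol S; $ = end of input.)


$ ∈ FOLLOW(S). For each A -> αBβ: add FIRST(β)\{ε} to FOLLOW(B); if β nullable, add FOLLOW(A).
FOLLOW(S) = {$}
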